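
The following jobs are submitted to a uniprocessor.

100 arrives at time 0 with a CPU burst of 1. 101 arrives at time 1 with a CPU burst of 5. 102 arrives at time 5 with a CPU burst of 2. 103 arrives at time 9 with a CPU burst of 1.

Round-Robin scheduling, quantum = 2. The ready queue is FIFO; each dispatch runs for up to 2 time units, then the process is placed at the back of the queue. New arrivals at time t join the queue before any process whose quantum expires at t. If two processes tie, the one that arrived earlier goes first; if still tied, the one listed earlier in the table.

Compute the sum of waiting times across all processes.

Timeline: | 100 0-1 | 101 1-5 | 102 5-7 | 101 7-8 | idle 8-9 | 103 9-10 |
Completion: 100=1  101=8  102=7  103=10
Turnaround (C−A): 100=1  101=7  102=2  103=1
Waiting = turnaround − burst: 100=0, 101=2, 102=0, 103=0
Total waiting = 0 + 2 + 0 + 0 = 2

2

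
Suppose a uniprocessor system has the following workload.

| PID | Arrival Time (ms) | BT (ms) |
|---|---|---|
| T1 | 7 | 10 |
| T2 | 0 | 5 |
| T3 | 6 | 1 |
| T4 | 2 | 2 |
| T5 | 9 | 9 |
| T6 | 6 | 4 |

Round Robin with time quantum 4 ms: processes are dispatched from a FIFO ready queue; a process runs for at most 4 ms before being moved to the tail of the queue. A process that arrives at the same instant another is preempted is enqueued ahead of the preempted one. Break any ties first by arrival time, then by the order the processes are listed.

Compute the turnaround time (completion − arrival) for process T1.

23

Gantt: | T2 0-4 | T4 4-6 | T2 6-7 | T3 7-8 | T6 8-12 | T1 12-16 | T5 16-20 | T1 20-24 | T5 24-28 | T1 28-30 | T5 30-31 |
Completion: T1=30  T2=7  T3=8  T4=6  T5=31  T6=12
Turnaround (C−A): T1=23  T2=7  T3=2  T4=4  T5=22  T6=6
Turnaround(T1) = completion − arrival = 30 − 7 = 23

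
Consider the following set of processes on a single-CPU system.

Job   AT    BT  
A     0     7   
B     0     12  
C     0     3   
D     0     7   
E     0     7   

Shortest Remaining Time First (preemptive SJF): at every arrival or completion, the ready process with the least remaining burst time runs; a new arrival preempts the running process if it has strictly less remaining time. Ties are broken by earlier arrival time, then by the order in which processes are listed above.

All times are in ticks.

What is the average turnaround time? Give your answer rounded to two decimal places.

Schedule: | C 0-3 | A 3-10 | D 10-17 | E 17-24 | B 24-36 |
Completion: A=10  B=36  C=3  D=17  E=24
Turnaround times: A=10, B=36, C=3, D=17, E=24
Average turnaround = (10+36+3+17+24) / 5 = 90/5 = 18.00

18.00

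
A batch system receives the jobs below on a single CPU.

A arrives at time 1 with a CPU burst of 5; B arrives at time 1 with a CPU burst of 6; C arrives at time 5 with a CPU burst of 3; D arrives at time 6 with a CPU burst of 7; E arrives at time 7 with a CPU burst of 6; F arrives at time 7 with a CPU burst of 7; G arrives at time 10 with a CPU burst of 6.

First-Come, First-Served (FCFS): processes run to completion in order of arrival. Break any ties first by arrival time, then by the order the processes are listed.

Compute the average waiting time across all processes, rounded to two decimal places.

Gantt: | idle 0-1 | A 1-6 | B 6-12 | C 12-15 | D 15-22 | E 22-28 | F 28-35 | G 35-41 |
Completion: A=6  B=12  C=15  D=22  E=28  F=35  G=41
Turnaround (C−A): A=5  B=11  C=10  D=16  E=21  F=28  G=31
Waiting times: A=0, B=5, C=7, D=9, E=15, F=21, G=25
Average waiting = (0+5+7+9+15+21+25) / 7 = 82/7 = 11.71

11.71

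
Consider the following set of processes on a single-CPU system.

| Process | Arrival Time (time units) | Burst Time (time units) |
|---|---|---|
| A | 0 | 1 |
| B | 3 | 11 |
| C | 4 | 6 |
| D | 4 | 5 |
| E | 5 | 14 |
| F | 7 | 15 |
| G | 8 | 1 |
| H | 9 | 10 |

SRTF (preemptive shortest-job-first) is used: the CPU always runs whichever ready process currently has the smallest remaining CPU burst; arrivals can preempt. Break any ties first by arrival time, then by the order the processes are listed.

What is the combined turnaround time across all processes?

173

Timeline: | A 0-1 | idle 1-3 | B 3-4 | D 4-9 | G 9-10 | C 10-16 | B 16-26 | H 26-36 | E 36-50 | F 50-65 |
Completion: A=1  B=26  C=16  D=9  E=50  F=65  G=10  H=36
Turnaround = completion − arrival: A=1, B=23, C=12, D=5, E=45, F=58, G=2, H=27
Total turnaround = 1 + 23 + 12 + 5 + 45 + 58 + 2 + 27 = 173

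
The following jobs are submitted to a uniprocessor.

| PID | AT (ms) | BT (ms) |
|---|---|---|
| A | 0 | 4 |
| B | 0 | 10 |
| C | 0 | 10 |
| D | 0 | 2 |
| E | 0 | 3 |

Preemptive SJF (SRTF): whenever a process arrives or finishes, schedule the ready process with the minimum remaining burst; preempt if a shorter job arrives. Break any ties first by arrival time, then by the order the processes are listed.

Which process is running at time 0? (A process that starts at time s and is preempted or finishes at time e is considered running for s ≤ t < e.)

Schedule: | D 0-2 | E 2-5 | A 5-9 | B 9-19 | C 19-29 |
Completion: A=9  B=19  C=29  D=2  E=5

D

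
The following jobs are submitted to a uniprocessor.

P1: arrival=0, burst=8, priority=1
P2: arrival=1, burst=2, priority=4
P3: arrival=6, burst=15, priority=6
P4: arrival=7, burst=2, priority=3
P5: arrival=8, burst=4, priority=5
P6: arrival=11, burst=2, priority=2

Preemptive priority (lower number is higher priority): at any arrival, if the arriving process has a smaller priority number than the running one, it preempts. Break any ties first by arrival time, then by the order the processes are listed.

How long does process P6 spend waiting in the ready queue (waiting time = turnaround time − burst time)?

0

Gantt: | P1 0-8 | P4 8-10 | P2 10-11 | P6 11-13 | P2 13-14 | P5 14-18 | P3 18-33 |
Completion: P1=8  P2=14  P3=33  P4=10  P5=18  P6=13
Turnaround (C−A): P1=8  P2=13  P3=27  P4=3  P5=10  P6=2
Waiting(P6) = turnaround − burst = 2 − 2 = 0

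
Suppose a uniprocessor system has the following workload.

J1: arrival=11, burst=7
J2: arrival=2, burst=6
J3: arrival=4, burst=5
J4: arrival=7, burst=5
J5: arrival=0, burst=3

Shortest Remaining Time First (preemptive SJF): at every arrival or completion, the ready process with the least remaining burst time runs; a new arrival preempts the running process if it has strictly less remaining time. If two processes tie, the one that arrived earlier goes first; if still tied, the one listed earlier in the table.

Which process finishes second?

Gantt: | J5 0-3 | J2 3-9 | J3 9-14 | J4 14-19 | J1 19-26 |
Completion: J1=26  J2=9  J3=14  J4=19  J5=3
Turnaround (C−A): J1=15  J2=7  J3=10  J4=12  J5=3
Finish order: J5 → J2 → J3 → J4 → J1

J2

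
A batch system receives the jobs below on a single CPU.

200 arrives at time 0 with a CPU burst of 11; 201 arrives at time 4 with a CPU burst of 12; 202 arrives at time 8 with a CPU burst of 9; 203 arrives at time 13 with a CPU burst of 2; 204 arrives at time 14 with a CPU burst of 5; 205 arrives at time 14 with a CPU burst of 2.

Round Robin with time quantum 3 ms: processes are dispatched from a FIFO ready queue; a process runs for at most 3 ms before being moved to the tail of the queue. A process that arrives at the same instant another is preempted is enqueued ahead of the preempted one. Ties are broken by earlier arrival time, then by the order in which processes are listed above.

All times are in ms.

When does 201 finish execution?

41

Timeline: | 200 0-6 | 201 6-9 | 200 9-12 | 202 12-15 | 201 15-18 | 200 18-20 | 203 20-22 | 204 22-25 | 205 25-27 | 202 27-30 | 201 30-33 | 204 33-35 | 202 35-38 | 201 38-41 |
Completion: 200=20  201=41  202=38  203=22  204=35  205=27
Turnaround (C−A): 200=20  201=37  202=30  203=9  204=21  205=13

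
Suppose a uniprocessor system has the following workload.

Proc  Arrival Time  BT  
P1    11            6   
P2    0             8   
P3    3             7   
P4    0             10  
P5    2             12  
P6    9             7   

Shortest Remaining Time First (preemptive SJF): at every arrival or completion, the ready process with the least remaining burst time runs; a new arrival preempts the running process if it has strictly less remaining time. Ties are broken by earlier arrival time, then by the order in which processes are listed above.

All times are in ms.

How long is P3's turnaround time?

12

Schedule: | P2 0-8 | P3 8-15 | P1 15-21 | P6 21-28 | P4 28-38 | P5 38-50 |
Completion: P1=21  P2=8  P3=15  P4=38  P5=50  P6=28
Turnaround (C−A): P1=10  P2=8  P3=12  P4=38  P5=48  P6=19
Turnaround(P3) = completion − arrival = 15 − 3 = 12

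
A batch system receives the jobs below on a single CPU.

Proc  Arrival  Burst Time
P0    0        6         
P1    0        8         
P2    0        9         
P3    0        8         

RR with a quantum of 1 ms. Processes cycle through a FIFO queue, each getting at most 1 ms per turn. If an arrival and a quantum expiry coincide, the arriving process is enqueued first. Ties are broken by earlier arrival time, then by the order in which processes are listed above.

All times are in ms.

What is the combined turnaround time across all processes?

110

Timeline: | P0 0-1 | P1 1-2 | P2 2-3 | P3 3-4 | P0 4-5 | P1 5-6 | P2 6-7 | P3 7-8 | P0 8-9 | P1 9-10 | P2 10-11 | P3 11-12 | P0 12-13 | P1 13-14 | P2 14-15 | P3 15-16 | P0 16-17 | P1 17-18 | P2 18-19 | P3 19-20 | P0 20-21 | P1 21-22 | P2 22-23 | P3 23-24 | P1 24-25 | P2 25-26 | P3 26-27 | P1 27-28 | P2 28-29 | P3 29-30 | P2 30-31 |
Completion: P0=21  P1=28  P2=31  P3=30
Turnaround = completion − arrival: P0=21, P1=28, P2=31, P3=30
Total turnaround = 21 + 28 + 31 + 30 = 110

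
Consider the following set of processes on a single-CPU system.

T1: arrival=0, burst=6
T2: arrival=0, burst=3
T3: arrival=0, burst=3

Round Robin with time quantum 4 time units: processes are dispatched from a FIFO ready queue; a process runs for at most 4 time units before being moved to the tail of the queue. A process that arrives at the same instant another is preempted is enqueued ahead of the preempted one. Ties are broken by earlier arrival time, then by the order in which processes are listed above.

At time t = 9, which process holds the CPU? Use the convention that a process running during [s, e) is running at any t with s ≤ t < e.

T3

Timeline: | T1 0-4 | T2 4-7 | T3 7-10 | T1 10-12 |
Completion: T1=12  T2=7  T3=10
Turnaround (C−A): T1=12  T2=7  T3=10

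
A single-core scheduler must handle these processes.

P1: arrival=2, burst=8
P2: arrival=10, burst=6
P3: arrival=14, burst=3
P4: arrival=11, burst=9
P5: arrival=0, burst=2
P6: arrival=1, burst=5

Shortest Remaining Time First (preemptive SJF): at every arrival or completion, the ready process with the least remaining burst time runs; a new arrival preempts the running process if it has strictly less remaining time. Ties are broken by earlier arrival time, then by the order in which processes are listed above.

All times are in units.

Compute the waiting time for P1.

Schedule: | P5 0-2 | P6 2-7 | P1 7-15 | P3 15-18 | P2 18-24 | P4 24-33 |
Completion: P1=15  P2=24  P3=18  P4=33  P5=2  P6=7
Waiting(P1) = turnaround − burst = 13 − 8 = 5

5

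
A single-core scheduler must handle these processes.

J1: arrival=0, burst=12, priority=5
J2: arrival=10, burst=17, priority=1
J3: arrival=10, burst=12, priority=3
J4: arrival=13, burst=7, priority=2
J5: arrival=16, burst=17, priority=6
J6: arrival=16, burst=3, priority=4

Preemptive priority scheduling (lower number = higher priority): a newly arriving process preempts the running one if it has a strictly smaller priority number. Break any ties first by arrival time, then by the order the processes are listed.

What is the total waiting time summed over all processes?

142

Timeline: | J1 0-10 | J2 10-27 | J4 27-34 | J3 34-46 | J6 46-49 | J1 49-51 | J5 51-68 |
Completion: J1=51  J2=27  J3=46  J4=34  J5=68  J6=49
Waiting = turnaround − burst: J1=39, J2=0, J3=24, J4=14, J5=35, J6=30
Total waiting = 39 + 0 + 24 + 14 + 35 + 30 = 142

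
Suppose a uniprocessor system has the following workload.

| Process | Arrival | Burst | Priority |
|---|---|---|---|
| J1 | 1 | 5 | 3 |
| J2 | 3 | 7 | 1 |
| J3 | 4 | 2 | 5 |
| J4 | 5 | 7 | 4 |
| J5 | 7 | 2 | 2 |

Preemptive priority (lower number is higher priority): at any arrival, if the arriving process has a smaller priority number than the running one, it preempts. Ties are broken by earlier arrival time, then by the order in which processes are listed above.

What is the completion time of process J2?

Schedule: | idle 0-1 | J1 1-3 | J2 3-10 | J5 10-12 | J1 12-15 | J4 15-22 | J3 22-24 |
Completion: J1=15  J2=10  J3=24  J4=22  J5=12
Turnaround (C−A): J1=14  J2=7  J3=20  J4=17  J5=5

10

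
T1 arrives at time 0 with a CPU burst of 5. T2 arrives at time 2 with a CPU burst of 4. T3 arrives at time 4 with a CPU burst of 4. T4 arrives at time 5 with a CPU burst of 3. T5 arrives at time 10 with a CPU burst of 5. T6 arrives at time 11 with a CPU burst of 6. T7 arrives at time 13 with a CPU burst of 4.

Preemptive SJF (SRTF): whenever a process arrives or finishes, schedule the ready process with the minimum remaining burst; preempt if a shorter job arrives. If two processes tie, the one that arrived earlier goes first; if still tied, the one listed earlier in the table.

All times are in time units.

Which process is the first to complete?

T1

Schedule: | T1 0-5 | T4 5-8 | T2 8-12 | T3 12-16 | T7 16-20 | T5 20-25 | T6 25-31 |
Completion: T1=5  T2=12  T3=16  T4=8  T5=25  T6=31  T7=20
Turnaround (C−A): T1=5  T2=10  T3=12  T4=3  T5=15  T6=20  T7=7
Finish order: T1 → T4 → T2 → T3 → T7 → T5 → T6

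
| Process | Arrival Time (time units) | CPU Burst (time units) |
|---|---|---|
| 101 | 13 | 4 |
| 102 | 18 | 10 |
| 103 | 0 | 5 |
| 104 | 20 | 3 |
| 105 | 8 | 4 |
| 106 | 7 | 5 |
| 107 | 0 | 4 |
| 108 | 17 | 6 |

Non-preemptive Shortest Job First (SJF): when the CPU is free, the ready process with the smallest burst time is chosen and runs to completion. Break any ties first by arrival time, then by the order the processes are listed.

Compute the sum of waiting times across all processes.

38

Gantt: | 107 0-4 | 103 4-9 | 105 9-13 | 101 13-17 | 106 17-22 | 104 22-25 | 108 25-31 | 102 31-41 |
Completion: 101=17  102=41  103=9  104=25  105=13  106=22  107=4  108=31
Turnaround (C−A): 101=4  102=23  103=9  104=5  105=5  106=15  107=4  108=14
Waiting = turnaround − burst: 101=0, 102=13, 103=4, 104=2, 105=1, 106=10, 107=0, 108=8
Total waiting = 0 + 13 + 4 + 2 + 1 + 10 + 0 + 8 = 38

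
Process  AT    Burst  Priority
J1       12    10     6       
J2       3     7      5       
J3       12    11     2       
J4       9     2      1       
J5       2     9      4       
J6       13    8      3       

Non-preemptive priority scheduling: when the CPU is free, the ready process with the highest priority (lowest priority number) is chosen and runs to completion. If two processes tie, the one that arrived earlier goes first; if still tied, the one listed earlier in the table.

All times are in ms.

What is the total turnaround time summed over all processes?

117

Gantt: | idle 0-2 | J5 2-11 | J4 11-13 | J3 13-24 | J6 24-32 | J2 32-39 | J1 39-49 |
Completion: J1=49  J2=39  J3=24  J4=13  J5=11  J6=32
Turnaround (C−A): J1=37  J2=36  J3=12  J4=4  J5=9  J6=19
Turnaround = completion − arrival: J1=37, J2=36, J3=12, J4=4, J5=9, J6=19
Total turnaround = 37 + 36 + 12 + 4 + 9 + 19 = 117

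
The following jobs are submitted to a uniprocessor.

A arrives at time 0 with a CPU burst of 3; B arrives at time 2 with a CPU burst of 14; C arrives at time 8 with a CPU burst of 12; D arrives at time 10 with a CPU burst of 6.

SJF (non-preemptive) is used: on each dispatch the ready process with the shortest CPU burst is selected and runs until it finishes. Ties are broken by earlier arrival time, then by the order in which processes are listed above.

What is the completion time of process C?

35

Schedule: | A 0-3 | B 3-17 | D 17-23 | C 23-35 |
Completion: A=3  B=17  C=35  D=23
Turnaround (C−A): A=3  B=15  C=27  D=13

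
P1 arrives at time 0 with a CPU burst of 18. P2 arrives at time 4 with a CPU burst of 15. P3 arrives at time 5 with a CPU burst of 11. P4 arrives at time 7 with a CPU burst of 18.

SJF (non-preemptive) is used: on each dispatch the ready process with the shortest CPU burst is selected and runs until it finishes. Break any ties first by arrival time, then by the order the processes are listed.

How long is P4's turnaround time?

55

Timeline: | P1 0-18 | P3 18-29 | P2 29-44 | P4 44-62 |
Completion: P1=18  P2=44  P3=29  P4=62
Turnaround(P4) = completion − arrival = 62 − 7 = 55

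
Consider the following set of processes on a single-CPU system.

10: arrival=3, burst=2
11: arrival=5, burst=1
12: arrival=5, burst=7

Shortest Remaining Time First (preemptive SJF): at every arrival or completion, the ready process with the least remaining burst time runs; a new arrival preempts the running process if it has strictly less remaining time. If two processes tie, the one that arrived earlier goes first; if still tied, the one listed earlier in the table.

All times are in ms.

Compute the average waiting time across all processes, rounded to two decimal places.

Gantt: | idle 0-3 | 10 3-5 | 11 5-6 | 12 6-13 |
Completion: 10=5  11=6  12=13
Waiting times: 10=0, 11=0, 12=1
Average waiting = (0+0+1) / 3 = 1/3 = 0.33

0.33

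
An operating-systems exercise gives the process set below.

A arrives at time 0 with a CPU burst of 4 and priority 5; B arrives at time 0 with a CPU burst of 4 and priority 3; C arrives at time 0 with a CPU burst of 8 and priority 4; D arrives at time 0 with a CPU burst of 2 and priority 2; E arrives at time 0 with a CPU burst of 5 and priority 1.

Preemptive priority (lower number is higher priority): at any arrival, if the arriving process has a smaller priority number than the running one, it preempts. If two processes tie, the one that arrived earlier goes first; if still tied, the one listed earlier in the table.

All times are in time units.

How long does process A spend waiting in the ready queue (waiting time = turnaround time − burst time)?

Timeline: | E 0-5 | D 5-7 | B 7-11 | C 11-19 | A 19-23 |
Completion: A=23  B=11  C=19  D=7  E=5
Turnaround (C−A): A=23  B=11  C=19  D=7  E=5
Waiting(A) = turnaround − burst = 23 − 4 = 19

19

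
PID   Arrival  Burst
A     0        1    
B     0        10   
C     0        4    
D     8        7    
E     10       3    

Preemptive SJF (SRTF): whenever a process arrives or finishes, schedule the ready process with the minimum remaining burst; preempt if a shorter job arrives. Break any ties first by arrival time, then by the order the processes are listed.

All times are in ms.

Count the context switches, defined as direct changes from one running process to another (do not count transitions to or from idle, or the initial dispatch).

Schedule: | A 0-1 | C 1-5 | B 5-10 | E 10-13 | B 13-18 | D 18-25 |
Completion: A=1  B=18  C=5  D=25  E=13

5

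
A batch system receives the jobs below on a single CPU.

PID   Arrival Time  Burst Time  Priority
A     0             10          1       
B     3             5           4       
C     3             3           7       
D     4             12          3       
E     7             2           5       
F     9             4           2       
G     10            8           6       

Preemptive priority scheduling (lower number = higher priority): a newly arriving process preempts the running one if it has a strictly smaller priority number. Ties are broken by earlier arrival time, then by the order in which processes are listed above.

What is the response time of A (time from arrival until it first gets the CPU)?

Timeline: | A 0-10 | F 10-14 | D 14-26 | B 26-31 | E 31-33 | G 33-41 | C 41-44 |
Completion: A=10  B=31  C=44  D=26  E=33  F=14  G=41
Response(A) = first start − arrival = 0 − 0 = 0

0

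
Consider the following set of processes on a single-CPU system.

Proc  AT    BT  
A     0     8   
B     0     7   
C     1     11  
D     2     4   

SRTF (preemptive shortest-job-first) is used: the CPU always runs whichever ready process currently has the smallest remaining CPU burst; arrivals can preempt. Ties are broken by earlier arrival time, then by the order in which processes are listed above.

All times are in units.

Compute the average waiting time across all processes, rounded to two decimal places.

Schedule: | B 0-2 | D 2-6 | B 6-11 | A 11-19 | C 19-30 |
Completion: A=19  B=11  C=30  D=6
Waiting times: A=11, B=4, C=18, D=0
Average waiting = (11+4+18+0) / 4 = 33/4 = 8.25

8.25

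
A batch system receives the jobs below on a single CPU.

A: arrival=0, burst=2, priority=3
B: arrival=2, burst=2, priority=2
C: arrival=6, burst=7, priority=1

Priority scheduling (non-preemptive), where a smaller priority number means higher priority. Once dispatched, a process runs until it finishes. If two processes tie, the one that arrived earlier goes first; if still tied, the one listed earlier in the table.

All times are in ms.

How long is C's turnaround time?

Schedule: | A 0-2 | B 2-4 | idle 4-6 | C 6-13 |
Completion: A=2  B=4  C=13
Turnaround (C−A): A=2  B=2  C=7
Turnaround(C) = completion − arrival = 13 − 6 = 7

7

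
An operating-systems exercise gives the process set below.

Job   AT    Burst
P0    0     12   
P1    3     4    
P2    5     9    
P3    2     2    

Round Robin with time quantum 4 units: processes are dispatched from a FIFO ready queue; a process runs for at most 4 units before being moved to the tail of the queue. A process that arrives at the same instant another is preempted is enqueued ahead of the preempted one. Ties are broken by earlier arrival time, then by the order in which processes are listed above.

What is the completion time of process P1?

Schedule: | P0 0-4 | P3 4-6 | P1 6-10 | P0 10-14 | P2 14-18 | P0 18-22 | P2 22-27 |
Completion: P0=22  P1=10  P2=27  P3=6

10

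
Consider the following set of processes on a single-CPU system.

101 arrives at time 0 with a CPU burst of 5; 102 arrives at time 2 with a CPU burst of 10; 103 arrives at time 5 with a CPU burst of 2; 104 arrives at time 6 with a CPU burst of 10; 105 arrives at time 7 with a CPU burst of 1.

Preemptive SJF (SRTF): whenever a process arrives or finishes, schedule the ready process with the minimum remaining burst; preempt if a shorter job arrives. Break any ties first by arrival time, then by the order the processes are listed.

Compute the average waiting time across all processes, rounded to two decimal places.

3.60

Gantt: | 101 0-5 | 103 5-7 | 105 7-8 | 102 8-18 | 104 18-28 |
Completion: 101=5  102=18  103=7  104=28  105=8
Turnaround (C−A): 101=5  102=16  103=2  104=22  105=1
Waiting times: 101=0, 102=6, 103=0, 104=12, 105=0
Average waiting = (0+6+0+12+0) / 5 = 18/5 = 3.60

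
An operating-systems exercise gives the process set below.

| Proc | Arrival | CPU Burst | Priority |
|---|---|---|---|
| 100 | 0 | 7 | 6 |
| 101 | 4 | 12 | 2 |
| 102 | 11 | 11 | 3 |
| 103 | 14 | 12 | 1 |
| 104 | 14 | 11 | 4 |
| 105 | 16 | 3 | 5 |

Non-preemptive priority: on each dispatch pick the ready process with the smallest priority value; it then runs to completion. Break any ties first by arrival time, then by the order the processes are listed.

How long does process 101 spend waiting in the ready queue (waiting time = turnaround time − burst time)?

Timeline: | 100 0-7 | 101 7-19 | 103 19-31 | 102 31-42 | 104 42-53 | 105 53-56 |
Completion: 100=7  101=19  102=42  103=31  104=53  105=56
Turnaround (C−A): 100=7  101=15  102=31  103=17  104=39  105=40
Waiting(101) = turnaround − burst = 15 − 12 = 3

3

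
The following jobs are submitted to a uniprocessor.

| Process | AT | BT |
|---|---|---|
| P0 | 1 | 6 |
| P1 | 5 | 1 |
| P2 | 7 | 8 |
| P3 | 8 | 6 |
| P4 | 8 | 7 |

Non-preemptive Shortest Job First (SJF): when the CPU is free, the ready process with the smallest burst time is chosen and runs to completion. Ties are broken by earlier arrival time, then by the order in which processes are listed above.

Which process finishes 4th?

Gantt: | idle 0-1 | P0 1-7 | P1 7-8 | P3 8-14 | P4 14-21 | P2 21-29 |
Completion: P0=7  P1=8  P2=29  P3=14  P4=21
Finish order: P0 → P1 → P3 → P4 → P2

P4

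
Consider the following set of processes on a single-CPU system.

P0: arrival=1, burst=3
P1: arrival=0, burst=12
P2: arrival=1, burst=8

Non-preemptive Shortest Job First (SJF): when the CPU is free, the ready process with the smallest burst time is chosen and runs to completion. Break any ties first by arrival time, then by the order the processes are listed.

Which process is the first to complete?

P1

Timeline: | P1 0-12 | P0 12-15 | P2 15-23 |
Completion: P0=15  P1=12  P2=23
Turnaround (C−A): P0=14  P1=12  P2=22
Finish order: P1 → P0 → P2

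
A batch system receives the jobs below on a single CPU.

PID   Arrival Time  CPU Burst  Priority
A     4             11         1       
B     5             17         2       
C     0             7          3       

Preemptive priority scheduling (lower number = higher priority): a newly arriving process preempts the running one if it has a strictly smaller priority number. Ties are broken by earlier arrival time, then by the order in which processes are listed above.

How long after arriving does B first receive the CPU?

Timeline: | C 0-4 | A 4-15 | B 15-32 | C 32-35 |
Completion: A=15  B=32  C=35
Turnaround (C−A): A=11  B=27  C=35
Response(B) = first start − arrival = 15 − 5 = 10

10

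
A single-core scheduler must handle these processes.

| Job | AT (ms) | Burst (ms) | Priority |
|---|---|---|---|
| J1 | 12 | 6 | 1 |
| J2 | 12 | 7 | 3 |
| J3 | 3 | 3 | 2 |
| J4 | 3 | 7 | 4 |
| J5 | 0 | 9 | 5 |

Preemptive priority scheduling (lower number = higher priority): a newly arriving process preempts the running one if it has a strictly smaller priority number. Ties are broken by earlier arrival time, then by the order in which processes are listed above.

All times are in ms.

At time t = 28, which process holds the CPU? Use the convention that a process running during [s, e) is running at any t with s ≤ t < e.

Schedule: | J5 0-3 | J3 3-6 | J4 6-12 | J1 12-18 | J2 18-25 | J4 25-26 | J5 26-32 |
Completion: J1=18  J2=25  J3=6  J4=26  J5=32
Turnaround (C−A): J1=6  J2=13  J3=3  J4=23  J5=32

J5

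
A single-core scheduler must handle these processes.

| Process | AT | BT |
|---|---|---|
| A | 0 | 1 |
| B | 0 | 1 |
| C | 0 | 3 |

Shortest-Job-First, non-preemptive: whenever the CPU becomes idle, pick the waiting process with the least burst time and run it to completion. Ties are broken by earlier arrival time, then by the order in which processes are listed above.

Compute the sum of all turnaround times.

Timeline: | A 0-1 | B 1-2 | C 2-5 |
Completion: A=1  B=2  C=5
Turnaround = completion − arrival: A=1, B=2, C=5
Total turnaround = 1 + 2 + 5 = 8

8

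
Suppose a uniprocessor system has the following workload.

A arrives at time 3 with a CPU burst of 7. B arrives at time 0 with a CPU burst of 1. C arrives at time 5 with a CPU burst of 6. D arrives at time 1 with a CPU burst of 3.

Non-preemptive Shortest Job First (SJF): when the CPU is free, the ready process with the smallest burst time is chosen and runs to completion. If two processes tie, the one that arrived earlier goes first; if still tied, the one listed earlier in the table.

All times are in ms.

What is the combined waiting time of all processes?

Gantt: | B 0-1 | D 1-4 | A 4-11 | C 11-17 |
Completion: A=11  B=1  C=17  D=4
Waiting = turnaround − burst: A=1, B=0, C=6, D=0
Total waiting = 1 + 0 + 6 + 0 = 7

7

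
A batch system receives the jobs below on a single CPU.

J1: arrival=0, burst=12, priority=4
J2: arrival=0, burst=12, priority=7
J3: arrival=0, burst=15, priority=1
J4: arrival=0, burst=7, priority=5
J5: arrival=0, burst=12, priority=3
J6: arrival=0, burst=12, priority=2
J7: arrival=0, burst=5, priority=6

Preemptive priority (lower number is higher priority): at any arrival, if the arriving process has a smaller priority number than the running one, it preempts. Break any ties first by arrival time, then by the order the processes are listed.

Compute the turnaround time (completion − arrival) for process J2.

Schedule: | J3 0-15 | J6 15-27 | J5 27-39 | J1 39-51 | J4 51-58 | J7 58-63 | J2 63-75 |
Completion: J1=51  J2=75  J3=15  J4=58  J5=39  J6=27  J7=63
Turnaround (C−A): J1=51  J2=75  J3=15  J4=58  J5=39  J6=27  J7=63
Turnaround(J2) = completion − arrival = 75 − 0 = 75

75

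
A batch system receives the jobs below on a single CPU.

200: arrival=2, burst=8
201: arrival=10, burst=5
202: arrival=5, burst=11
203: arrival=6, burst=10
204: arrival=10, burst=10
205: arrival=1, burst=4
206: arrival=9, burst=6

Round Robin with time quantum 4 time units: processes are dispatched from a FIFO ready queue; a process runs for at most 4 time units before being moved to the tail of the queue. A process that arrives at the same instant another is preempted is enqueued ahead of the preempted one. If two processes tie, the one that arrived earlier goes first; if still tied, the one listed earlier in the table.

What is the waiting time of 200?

15

Timeline: | idle 0-1 | 205 1-5 | 200 5-9 | 202 9-13 | 203 13-17 | 206 17-21 | 200 21-25 | 201 25-29 | 204 29-33 | 202 33-37 | 203 37-41 | 206 41-43 | 201 43-44 | 204 44-48 | 202 48-51 | 203 51-53 | 204 53-55 |
Completion: 200=25  201=44  202=51  203=53  204=55  205=5  206=43
Turnaround (C−A): 200=23  201=34  202=46  203=47  204=45  205=4  206=34
Waiting(200) = turnaround − burst = 23 − 8 = 15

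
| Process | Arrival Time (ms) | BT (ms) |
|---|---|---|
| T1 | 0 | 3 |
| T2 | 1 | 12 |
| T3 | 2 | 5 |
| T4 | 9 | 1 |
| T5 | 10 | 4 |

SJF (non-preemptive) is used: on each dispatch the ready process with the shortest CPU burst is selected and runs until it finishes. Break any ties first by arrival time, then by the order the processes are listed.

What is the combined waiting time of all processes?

Timeline: | T1 0-3 | T3 3-8 | T2 8-20 | T4 20-21 | T5 21-25 |
Completion: T1=3  T2=20  T3=8  T4=21  T5=25
Turnaround (C−A): T1=3  T2=19  T3=6  T4=12  T5=15
Waiting = turnaround − burst: T1=0, T2=7, T3=1, T4=11, T5=11
Total waiting = 0 + 7 + 1 + 11 + 11 = 30

30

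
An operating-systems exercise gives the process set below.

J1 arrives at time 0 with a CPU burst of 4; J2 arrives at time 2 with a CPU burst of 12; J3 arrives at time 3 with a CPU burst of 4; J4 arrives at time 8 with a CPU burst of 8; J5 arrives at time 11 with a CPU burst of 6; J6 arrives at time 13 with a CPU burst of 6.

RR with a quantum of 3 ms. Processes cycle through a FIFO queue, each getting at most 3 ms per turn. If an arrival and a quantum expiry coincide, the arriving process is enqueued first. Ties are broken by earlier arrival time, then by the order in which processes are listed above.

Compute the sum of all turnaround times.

Timeline: | J1 0-3 | J2 3-6 | J3 6-9 | J1 9-10 | J2 10-13 | J4 13-16 | J3 16-17 | J5 17-20 | J6 20-23 | J2 23-26 | J4 26-29 | J5 29-32 | J6 32-35 | J2 35-38 | J4 38-40 |
Completion: J1=10  J2=38  J3=17  J4=40  J5=32  J6=35
Turnaround = completion − arrival: J1=10, J2=36, J3=14, J4=32, J5=21, J6=22
Total turnaround = 10 + 36 + 14 + 32 + 21 + 22 = 135

135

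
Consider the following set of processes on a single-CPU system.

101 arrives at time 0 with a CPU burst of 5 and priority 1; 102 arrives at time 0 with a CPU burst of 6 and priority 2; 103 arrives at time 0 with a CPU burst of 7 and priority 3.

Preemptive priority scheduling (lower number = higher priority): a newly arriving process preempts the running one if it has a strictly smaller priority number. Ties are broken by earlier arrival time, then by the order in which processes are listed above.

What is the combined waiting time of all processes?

Gantt: | 101 0-5 | 102 5-11 | 103 11-18 |
Completion: 101=5  102=11  103=18
Turnaround (C−A): 101=5  102=11  103=18
Waiting = turnaround − burst: 101=0, 102=5, 103=11
Total waiting = 0 + 5 + 11 = 16

16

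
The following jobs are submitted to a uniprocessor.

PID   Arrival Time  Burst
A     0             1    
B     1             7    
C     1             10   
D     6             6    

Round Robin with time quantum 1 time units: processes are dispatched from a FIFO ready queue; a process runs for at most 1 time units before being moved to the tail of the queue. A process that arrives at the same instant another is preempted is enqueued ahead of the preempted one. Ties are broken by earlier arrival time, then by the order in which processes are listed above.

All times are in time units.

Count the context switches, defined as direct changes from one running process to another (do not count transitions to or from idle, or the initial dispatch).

22

Gantt: | A 0-1 | B 1-2 | C 2-3 | B 3-4 | C 4-5 | B 5-6 | C 6-7 | D 7-8 | B 8-9 | C 9-10 | D 10-11 | B 11-12 | C 12-13 | D 13-14 | B 14-15 | C 15-16 | D 16-17 | B 17-18 | C 18-19 | D 19-20 | C 20-21 | D 21-22 | C 22-24 |
Completion: A=1  B=18  C=24  D=22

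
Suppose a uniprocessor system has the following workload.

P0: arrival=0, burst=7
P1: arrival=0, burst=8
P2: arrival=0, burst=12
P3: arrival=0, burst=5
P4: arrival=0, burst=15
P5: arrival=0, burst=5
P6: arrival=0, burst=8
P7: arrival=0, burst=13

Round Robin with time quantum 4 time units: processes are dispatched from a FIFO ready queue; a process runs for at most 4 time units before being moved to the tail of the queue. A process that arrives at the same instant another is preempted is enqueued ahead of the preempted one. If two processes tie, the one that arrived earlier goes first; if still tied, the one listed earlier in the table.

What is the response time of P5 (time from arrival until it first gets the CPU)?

Gantt: | P0 0-4 | P1 4-8 | P2 8-12 | P3 12-16 | P4 16-20 | P5 20-24 | P6 24-28 | P7 28-32 | P0 32-35 | P1 35-39 | P2 39-43 | P3 43-44 | P4 44-48 | P5 48-49 | P6 49-53 | P7 53-57 | P2 57-61 | P4 61-65 | P7 65-69 | P4 69-72 | P7 72-73 |
Completion: P0=35  P1=39  P2=61  P3=44  P4=72  P5=49  P6=53  P7=73
Response(P5) = first start − arrival = 20 − 0 = 20

20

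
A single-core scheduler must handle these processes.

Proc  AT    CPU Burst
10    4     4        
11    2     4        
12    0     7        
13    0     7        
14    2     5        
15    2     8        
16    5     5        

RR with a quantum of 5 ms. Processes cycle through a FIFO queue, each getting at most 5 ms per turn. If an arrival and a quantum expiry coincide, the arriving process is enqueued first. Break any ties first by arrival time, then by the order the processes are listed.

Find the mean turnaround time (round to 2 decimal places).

Gantt: | 12 0-5 | 13 5-10 | 11 10-14 | 14 14-19 | 15 19-24 | 10 24-28 | 16 28-33 | 12 33-35 | 13 35-37 | 15 37-40 |
Completion: 10=28  11=14  12=35  13=37  14=19  15=40  16=33
Turnaround (C−A): 10=24  11=12  12=35  13=37  14=17  15=38  16=28
Turnaround times: 10=24, 11=12, 12=35, 13=37, 14=17, 15=38, 16=28
Average turnaround = (24+12+35+37+17+38+28) / 7 = 191/7 = 27.29

27.29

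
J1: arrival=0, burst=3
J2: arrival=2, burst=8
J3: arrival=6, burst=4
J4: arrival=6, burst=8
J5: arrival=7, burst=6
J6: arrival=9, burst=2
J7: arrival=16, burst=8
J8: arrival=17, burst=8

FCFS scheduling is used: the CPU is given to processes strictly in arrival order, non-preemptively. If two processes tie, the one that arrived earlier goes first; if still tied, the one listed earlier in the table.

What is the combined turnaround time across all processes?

135

Schedule: | J1 0-3 | J2 3-11 | J3 11-15 | J4 15-23 | J5 23-29 | J6 29-31 | J7 31-39 | J8 39-47 |
Completion: J1=3  J2=11  J3=15  J4=23  J5=29  J6=31  J7=39  J8=47
Turnaround (C−A): J1=3  J2=9  J3=9  J4=17  J5=22  J6=22  J7=23  J8=30
Turnaround = completion − arrival: J1=3, J2=9, J3=9, J4=17, J5=22, J6=22, J7=23, J8=30
Total turnaround = 3 + 9 + 9 + 17 + 22 + 22 + 23 + 30 = 135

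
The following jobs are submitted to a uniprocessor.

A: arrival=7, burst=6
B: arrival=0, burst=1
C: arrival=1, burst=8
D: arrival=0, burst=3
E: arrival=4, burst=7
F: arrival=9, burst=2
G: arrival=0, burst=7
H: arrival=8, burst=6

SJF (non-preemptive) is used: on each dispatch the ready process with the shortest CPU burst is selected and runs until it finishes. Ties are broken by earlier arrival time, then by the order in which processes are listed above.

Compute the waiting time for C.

31

Schedule: | B 0-1 | D 1-4 | G 4-11 | F 11-13 | A 13-19 | H 19-25 | E 25-32 | C 32-40 |
Completion: A=19  B=1  C=40  D=4  E=32  F=13  G=11  H=25
Turnaround (C−A): A=12  B=1  C=39  D=4  E=28  F=4  G=11  H=17
Waiting(C) = turnaround − burst = 39 − 8 = 31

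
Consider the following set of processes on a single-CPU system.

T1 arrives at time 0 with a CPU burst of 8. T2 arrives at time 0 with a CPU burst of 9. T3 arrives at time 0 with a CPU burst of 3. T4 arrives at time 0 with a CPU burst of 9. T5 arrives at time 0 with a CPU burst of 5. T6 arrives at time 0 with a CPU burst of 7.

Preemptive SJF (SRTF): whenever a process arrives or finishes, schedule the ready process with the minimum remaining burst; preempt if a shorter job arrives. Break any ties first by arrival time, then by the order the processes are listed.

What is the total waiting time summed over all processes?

Timeline: | T3 0-3 | T5 3-8 | T6 8-15 | T1 15-23 | T2 23-32 | T4 32-41 |
Completion: T1=23  T2=32  T3=3  T4=41  T5=8  T6=15
Turnaround (C−A): T1=23  T2=32  T3=3  T4=41  T5=8  T6=15
Waiting = turnaround − burst: T1=15, T2=23, T3=0, T4=32, T5=3, T6=8
Total waiting = 15 + 23 + 0 + 32 + 3 + 8 = 81

81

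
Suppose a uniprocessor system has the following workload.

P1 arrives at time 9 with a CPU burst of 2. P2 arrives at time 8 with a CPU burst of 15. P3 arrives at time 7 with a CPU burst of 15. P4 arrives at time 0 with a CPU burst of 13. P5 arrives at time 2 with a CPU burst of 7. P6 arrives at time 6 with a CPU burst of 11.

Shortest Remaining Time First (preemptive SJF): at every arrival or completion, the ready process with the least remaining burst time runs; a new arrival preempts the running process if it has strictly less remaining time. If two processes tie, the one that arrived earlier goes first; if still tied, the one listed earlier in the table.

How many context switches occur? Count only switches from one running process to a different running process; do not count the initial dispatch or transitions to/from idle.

Gantt: | P4 0-2 | P5 2-9 | P1 9-11 | P4 11-22 | P6 22-33 | P3 33-48 | P2 48-63 |
Completion: P1=11  P2=63  P3=48  P4=22  P5=9  P6=33
Turnaround (C−A): P1=2  P2=55  P3=41  P4=22  P5=7  P6=27

6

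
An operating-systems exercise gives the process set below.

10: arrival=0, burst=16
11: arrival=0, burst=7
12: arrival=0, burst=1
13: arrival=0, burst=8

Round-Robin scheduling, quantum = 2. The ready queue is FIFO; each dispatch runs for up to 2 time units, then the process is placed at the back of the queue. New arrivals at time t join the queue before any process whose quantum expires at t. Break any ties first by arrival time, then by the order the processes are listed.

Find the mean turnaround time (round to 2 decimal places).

20.75

Gantt: | 10 0-2 | 11 2-4 | 12 4-5 | 13 5-7 | 10 7-9 | 11 9-11 | 13 11-13 | 10 13-15 | 11 15-17 | 13 17-19 | 10 19-21 | 11 21-22 | 13 22-24 | 10 24-32 |
Completion: 10=32  11=22  12=5  13=24
Turnaround times: 10=32, 11=22, 12=5, 13=24
Average turnaround = (32+22+5+24) / 4 = 83/4 = 20.75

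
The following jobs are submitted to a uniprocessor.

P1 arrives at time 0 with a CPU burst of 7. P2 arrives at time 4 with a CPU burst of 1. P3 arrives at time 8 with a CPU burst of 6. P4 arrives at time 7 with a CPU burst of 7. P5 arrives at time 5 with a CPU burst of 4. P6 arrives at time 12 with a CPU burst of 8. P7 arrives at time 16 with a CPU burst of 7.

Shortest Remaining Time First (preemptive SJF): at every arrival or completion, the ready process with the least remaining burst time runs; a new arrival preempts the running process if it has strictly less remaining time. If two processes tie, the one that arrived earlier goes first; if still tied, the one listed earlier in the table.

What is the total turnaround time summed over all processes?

Timeline: | P1 0-4 | P2 4-5 | P1 5-8 | P5 8-12 | P3 12-18 | P4 18-25 | P7 25-32 | P6 32-40 |
Completion: P1=8  P2=5  P3=18  P4=25  P5=12  P6=40  P7=32
Turnaround (C−A): P1=8  P2=1  P3=10  P4=18  P5=7  P6=28  P7=16
Turnaround = completion − arrival: P1=8, P2=1, P3=10, P4=18, P5=7, P6=28, P7=16
Total turnaround = 8 + 1 + 10 + 18 + 7 + 28 + 16 = 88

88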